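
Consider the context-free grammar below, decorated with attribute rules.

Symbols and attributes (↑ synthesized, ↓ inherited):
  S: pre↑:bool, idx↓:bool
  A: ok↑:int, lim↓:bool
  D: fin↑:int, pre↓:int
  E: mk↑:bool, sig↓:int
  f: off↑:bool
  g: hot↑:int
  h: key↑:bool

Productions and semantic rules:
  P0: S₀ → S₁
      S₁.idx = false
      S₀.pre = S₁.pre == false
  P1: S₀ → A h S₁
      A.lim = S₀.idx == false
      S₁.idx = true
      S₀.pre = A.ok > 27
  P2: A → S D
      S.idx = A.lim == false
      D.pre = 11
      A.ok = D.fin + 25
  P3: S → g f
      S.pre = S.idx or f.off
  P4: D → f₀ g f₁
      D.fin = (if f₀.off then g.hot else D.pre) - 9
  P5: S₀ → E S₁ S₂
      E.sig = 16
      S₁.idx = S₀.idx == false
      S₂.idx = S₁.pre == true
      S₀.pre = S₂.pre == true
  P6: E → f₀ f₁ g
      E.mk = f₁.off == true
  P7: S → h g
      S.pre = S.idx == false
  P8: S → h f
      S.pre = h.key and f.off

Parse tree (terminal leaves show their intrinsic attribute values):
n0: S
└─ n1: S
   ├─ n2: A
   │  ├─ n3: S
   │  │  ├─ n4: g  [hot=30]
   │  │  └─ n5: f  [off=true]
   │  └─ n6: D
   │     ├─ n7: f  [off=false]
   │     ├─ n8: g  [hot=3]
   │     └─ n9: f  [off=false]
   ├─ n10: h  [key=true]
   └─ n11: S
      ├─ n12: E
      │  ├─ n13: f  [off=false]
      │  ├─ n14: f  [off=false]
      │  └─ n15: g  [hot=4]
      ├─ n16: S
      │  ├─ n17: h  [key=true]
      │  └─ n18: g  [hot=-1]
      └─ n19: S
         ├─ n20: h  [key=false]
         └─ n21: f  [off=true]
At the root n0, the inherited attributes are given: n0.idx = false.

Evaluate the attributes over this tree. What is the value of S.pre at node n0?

1. n0.idx = false  [given at root]
2. n1.idx = false  [false]
3. n2.lim = true  [S₀.idx == false]
4. n3.idx = false  [A.lim == false]
5. n4.hot = 30  [terminal]
6. n5.off = true  [terminal]
7. n3.pre = true  [S.idx or f.off]
8. n6.pre = 11  [11]
9. n7.off = false  [terminal]
10. n8.hot = 3  [terminal]
11. n9.off = false  [terminal]
12. n6.fin = 2  [(if f₀.off then g.hot else D.pre) - 9]
13. n2.ok = 27  [D.fin + 25]
14. n10.key = true  [terminal]
15. n11.idx = true  [true]
16. n12.sig = 16  [16]
17. n13.off = false  [terminal]
18. n14.off = false  [terminal]
19. n15.hot = 4  [terminal]
20. n12.mk = false  [f₁.off == true]
21. n16.idx = false  [S₀.idx == false]
22. n17.key = true  [terminal]
23. n18.hot = -1  [terminal]
24. n16.pre = true  [S.idx == false]
25. n19.idx = true  [S₁.pre == true]
26. n20.key = false  [terminal]
27. n21.off = true  [terminal]
28. n19.pre = false  [h.key and f.off]
29. n11.pre = false  [S₂.pre == true]
30. n1.pre = false  [A.ok > 27]
31. n0.pre = true  [S₁.pre == false]

true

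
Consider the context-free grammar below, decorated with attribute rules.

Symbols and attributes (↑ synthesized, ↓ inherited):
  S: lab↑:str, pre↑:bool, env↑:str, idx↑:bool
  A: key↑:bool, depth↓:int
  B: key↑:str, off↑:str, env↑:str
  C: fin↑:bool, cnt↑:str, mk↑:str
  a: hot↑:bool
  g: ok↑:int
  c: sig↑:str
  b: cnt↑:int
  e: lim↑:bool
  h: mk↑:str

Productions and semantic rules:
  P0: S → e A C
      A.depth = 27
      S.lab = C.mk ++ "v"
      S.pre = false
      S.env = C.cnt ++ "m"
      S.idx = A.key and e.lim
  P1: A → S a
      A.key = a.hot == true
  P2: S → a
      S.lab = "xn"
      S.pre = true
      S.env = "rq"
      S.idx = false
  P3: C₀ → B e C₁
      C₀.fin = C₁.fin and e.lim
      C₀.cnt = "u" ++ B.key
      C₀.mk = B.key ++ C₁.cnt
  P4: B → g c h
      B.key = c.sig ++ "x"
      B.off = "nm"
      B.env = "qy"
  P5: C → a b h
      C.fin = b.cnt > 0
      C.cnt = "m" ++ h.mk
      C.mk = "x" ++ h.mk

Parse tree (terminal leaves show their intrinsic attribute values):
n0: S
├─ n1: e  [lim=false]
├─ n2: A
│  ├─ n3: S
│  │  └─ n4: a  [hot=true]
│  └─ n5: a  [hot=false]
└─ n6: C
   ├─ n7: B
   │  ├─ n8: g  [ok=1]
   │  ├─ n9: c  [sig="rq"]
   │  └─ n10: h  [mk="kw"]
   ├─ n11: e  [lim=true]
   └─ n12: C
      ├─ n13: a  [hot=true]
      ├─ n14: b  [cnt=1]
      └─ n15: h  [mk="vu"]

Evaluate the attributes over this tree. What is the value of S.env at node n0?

1. n1.lim = false  [terminal]
2. n2.depth = 27  [27]
3. n4.hot = true  [terminal]
4. n3.lab = "xn"  ["xn"]
5. n3.pre = true  [true]
6. n3.env = "rq"  ["rq"]
7. n3.idx = false  [false]
8. n5.hot = false  [terminal]
9. n2.key = false  [a.hot == true]
10. n8.ok = 1  [terminal]
11. n9.sig = "rq"  [terminal]
12. n10.mk = "kw"  [terminal]
13. n7.key = "rqx"  [c.sig ++ "x"]
14. n7.off = "nm"  ["nm"]
15. n7.env = "qy"  ["qy"]
16. n11.lim = true  [terminal]
17. n13.hot = true  [terminal]
18. n14.cnt = 1  [terminal]
19. n15.mk = "vu"  [terminal]
20. n12.fin = true  [b.cnt > 0]
21. n12.cnt = "mvu"  ["m" ++ h.mk]
22. n12.mk = "xvu"  ["x" ++ h.mk]
23. n6.fin = true  [C₁.fin and e.lim]
24. n6.cnt = "urqx"  ["u" ++ B.key]
25. n6.mk = "rqxmvu"  [B.key ++ C₁.cnt]
26. n0.lab = "rqxmvuv"  [C.mk ++ "v"]
27. n0.pre = false  [false]
28. n0.env = "urqxm"  [C.cnt ++ "m"]
29. n0.idx = false  [A.key and e.lim]

"urqxm"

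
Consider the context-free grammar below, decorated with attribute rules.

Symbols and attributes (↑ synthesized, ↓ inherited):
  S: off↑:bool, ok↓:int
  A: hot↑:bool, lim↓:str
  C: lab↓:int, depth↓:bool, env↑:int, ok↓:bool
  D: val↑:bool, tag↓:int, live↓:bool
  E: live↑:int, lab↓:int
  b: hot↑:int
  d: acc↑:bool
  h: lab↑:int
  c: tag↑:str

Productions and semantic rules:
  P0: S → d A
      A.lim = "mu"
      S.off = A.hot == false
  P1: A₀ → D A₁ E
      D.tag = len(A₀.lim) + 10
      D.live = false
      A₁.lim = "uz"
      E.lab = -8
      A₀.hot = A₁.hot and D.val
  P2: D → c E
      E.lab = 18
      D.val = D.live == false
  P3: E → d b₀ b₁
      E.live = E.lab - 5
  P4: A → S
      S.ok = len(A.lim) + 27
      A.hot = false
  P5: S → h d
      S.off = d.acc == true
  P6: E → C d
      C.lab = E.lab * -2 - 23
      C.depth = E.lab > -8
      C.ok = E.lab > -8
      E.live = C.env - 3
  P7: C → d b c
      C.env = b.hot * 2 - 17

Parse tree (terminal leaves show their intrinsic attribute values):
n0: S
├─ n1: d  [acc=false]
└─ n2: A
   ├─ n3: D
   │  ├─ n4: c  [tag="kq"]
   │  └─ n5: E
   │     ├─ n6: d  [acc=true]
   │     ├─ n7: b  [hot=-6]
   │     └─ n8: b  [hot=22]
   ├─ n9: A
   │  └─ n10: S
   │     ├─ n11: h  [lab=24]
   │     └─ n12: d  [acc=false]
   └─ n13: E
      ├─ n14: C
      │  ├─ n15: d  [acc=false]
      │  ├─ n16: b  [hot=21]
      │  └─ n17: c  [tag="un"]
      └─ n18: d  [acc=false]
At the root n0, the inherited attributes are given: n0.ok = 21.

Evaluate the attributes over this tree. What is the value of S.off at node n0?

1. n0.ok = 21  [given at root]
2. n1.acc = false  [terminal]
3. n2.lim = "mu"  ["mu"]
4. n3.tag = 12  [len(A₀.lim) + 10]
5. n3.live = false  [false]
6. n4.tag = "kq"  [terminal]
7. n5.lab = 18  [18]
8. n6.acc = true  [terminal]
9. n7.hot = -6  [terminal]
10. n8.hot = 22  [terminal]
11. n5.live = 13  [E.lab - 5]
12. n3.val = true  [D.live == false]
13. n9.lim = "uz"  ["uz"]
14. n10.ok = 29  [len(A.lim) + 27]
15. n11.lab = 24  [terminal]
16. n12.acc = false  [terminal]
17. n10.off = false  [d.acc == true]
18. n9.hot = false  [false]
19. n13.lab = -8  [-8]
20. n14.lab = -7  [E.lab * -2 - 23]
21. n14.depth = false  [E.lab > -8]
22. n14.ok = false  [E.lab > -8]
23. n15.acc = false  [terminal]
24. n16.hot = 21  [terminal]
25. n17.tag = "un"  [terminal]
26. n14.env = 25  [b.hot * 2 - 17]
27. n18.acc = false  [terminal]
28. n13.live = 22  [C.env - 3]
29. n2.hot = false  [A₁.hot and D.val]
30. n0.off = true  [A.hot == false]

true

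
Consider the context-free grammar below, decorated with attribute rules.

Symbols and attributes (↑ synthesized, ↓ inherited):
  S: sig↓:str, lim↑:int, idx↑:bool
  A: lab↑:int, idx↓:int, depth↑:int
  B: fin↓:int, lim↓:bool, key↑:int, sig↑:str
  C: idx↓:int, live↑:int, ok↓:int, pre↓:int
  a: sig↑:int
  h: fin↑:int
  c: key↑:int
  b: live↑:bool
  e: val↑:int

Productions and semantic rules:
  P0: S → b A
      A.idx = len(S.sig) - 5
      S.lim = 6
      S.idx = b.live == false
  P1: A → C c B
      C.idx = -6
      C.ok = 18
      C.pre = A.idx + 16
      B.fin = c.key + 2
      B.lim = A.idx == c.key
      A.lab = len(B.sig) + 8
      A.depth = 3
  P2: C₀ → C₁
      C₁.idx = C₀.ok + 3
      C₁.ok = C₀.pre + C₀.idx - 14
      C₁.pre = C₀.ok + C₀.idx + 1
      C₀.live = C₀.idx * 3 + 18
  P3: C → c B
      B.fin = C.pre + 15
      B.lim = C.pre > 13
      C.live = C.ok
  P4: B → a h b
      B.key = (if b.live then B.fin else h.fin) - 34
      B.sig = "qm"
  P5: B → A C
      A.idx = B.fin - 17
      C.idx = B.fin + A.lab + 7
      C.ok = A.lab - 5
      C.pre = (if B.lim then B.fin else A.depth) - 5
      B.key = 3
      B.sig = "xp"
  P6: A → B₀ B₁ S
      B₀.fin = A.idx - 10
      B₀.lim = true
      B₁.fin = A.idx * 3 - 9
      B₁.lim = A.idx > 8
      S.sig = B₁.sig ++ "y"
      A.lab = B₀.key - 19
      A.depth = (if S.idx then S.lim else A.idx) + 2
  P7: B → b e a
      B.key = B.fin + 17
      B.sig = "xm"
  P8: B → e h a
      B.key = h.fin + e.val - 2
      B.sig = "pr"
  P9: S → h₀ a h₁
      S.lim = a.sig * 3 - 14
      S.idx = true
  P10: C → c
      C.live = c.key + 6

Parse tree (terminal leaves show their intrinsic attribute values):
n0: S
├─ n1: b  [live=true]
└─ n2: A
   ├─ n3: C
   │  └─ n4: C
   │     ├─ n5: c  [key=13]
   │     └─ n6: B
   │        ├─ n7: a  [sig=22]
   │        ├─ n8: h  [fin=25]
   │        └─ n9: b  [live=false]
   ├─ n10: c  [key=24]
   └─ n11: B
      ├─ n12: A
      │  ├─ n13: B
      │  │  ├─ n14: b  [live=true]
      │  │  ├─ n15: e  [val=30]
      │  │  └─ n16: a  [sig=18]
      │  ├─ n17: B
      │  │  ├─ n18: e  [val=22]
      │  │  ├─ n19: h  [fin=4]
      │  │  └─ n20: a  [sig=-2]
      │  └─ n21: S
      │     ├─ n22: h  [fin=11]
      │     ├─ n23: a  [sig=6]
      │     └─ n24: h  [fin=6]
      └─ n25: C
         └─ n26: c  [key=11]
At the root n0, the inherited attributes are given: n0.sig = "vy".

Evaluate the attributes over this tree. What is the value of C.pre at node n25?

1

1. n0.sig = "vy"  [given at root]
2. n1.live = true  [terminal]
3. n2.idx = -3  [len(S.sig) - 5]
4. n3.idx = -6  [-6]
5. n3.ok = 18  [18]
6. n3.pre = 13  [A.idx + 16]
7. n4.idx = 21  [C₀.ok + 3]
8. n4.ok = -7  [C₀.pre + C₀.idx - 14]
9. n4.pre = 13  [C₀.ok + C₀.idx + 1]
10. n5.key = 13  [terminal]
11. n6.fin = 28  [C.pre + 15]
12. n6.lim = false  [C.pre > 13]
13. n7.sig = 22  [terminal]
14. n8.fin = 25  [terminal]
15. n9.live = false  [terminal]
16. n6.key = -9  [(if b.live then B.fin else h.fin) - 34]
17. n6.sig = "qm"  ["qm"]
18. n4.live = -7  [C.ok]
19. n3.live = 0  [C₀.idx * 3 + 18]
20. n10.key = 24  [terminal]
21. n11.fin = 26  [c.key + 2]
22. n11.lim = false  [A.idx == c.key]
23. n12.idx = 9  [B.fin - 17]
24. n13.fin = -1  [A.idx - 10]
25. n13.lim = true  [true]
26. n14.live = true  [terminal]
27. n15.val = 30  [terminal]
28. n16.sig = 18  [terminal]
29. n13.key = 16  [B.fin + 17]
30. n13.sig = "xm"  ["xm"]
31. n17.fin = 18  [A.idx * 3 - 9]
32. n17.lim = true  [A.idx > 8]
33. n18.val = 22  [terminal]
34. n19.fin = 4  [terminal]
35. n20.sig = -2  [terminal]
36. n17.key = 24  [h.fin + e.val - 2]
37. n17.sig = "pr"  ["pr"]
38. n21.sig = "pry"  [B₁.sig ++ "y"]
39. n22.fin = 11  [terminal]
40. n23.sig = 6  [terminal]
41. n24.fin = 6  [terminal]
42. n21.lim = 4  [a.sig * 3 - 14]
43. n21.idx = true  [true]
44. n12.lab = -3  [B₀.key - 19]
45. n12.depth = 6  [(if S.idx then S.lim else A.idx) + 2]
46. n25.idx = 30  [B.fin + A.lab + 7]
47. n25.ok = -8  [A.lab - 5]
48. n25.pre = 1  [(if B.lim then B.fin else A.depth) - 5]
49. n26.key = 11  [terminal]
50. n25.live = 17  [c.key + 6]
51. n11.key = 3  [3]
52. n11.sig = "xp"  ["xp"]
53. n2.lab = 10  [len(B.sig) + 8]
54. n2.depth = 3  [3]
55. n0.lim = 6  [6]
56. n0.idx = false  [b.live == false]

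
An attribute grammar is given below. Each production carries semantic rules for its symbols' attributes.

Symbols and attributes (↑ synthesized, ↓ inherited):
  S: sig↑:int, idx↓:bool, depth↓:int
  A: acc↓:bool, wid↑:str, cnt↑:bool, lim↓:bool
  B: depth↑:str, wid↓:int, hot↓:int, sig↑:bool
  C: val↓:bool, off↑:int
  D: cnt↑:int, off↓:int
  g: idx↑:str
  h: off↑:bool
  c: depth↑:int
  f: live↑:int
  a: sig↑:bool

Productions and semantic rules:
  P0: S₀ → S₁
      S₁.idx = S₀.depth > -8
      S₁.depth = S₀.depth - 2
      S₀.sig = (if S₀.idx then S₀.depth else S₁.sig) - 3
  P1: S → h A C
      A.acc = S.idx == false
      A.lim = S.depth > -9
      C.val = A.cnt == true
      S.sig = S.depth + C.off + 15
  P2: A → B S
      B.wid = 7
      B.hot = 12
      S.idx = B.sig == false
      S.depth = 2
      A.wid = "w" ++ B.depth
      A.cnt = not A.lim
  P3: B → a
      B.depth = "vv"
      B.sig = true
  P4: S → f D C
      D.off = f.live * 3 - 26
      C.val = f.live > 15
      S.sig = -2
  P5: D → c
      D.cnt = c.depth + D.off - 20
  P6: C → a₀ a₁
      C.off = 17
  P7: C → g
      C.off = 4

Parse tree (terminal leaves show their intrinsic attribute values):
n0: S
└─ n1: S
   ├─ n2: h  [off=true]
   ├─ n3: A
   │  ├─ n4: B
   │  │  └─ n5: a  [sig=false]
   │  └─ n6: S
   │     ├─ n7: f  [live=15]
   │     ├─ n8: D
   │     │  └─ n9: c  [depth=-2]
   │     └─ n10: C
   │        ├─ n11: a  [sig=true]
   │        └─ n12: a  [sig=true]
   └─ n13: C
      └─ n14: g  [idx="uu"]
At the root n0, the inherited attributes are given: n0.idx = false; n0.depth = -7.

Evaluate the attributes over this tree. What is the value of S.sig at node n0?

7

1. n0.idx = false  [given at root]
2. n0.depth = -7  [given at root]
3. n1.idx = true  [S₀.depth > -8]
4. n1.depth = -9  [S₀.depth - 2]
5. n2.off = true  [terminal]
6. n3.acc = false  [S.idx == false]
7. n3.lim = false  [S.depth > -9]
8. n4.wid = 7  [7]
9. n4.hot = 12  [12]
10. n5.sig = false  [terminal]
11. n4.depth = "vv"  ["vv"]
12. n4.sig = true  [true]
13. n6.idx = false  [B.sig == false]
14. n6.depth = 2  [2]
15. n7.live = 15  [terminal]
16. n8.off = 19  [f.live * 3 - 26]
17. n9.depth = -2  [terminal]
18. n8.cnt = -3  [c.depth + D.off - 20]
19. n10.val = false  [f.live > 15]
20. n11.sig = true  [terminal]
21. n12.sig = true  [terminal]
22. n10.off = 17  [17]
23. n6.sig = -2  [-2]
24. n3.wid = "wvv"  ["w" ++ B.depth]
25. n3.cnt = true  [not A.lim]
26. n13.val = true  [A.cnt == true]
27. n14.idx = "uu"  [terminal]
28. n13.off = 4  [4]
29. n1.sig = 10  [S.depth + C.off + 15]
30. n0.sig = 7  [(if S₀.idx then S₀.depth else S₁.sig) - 3]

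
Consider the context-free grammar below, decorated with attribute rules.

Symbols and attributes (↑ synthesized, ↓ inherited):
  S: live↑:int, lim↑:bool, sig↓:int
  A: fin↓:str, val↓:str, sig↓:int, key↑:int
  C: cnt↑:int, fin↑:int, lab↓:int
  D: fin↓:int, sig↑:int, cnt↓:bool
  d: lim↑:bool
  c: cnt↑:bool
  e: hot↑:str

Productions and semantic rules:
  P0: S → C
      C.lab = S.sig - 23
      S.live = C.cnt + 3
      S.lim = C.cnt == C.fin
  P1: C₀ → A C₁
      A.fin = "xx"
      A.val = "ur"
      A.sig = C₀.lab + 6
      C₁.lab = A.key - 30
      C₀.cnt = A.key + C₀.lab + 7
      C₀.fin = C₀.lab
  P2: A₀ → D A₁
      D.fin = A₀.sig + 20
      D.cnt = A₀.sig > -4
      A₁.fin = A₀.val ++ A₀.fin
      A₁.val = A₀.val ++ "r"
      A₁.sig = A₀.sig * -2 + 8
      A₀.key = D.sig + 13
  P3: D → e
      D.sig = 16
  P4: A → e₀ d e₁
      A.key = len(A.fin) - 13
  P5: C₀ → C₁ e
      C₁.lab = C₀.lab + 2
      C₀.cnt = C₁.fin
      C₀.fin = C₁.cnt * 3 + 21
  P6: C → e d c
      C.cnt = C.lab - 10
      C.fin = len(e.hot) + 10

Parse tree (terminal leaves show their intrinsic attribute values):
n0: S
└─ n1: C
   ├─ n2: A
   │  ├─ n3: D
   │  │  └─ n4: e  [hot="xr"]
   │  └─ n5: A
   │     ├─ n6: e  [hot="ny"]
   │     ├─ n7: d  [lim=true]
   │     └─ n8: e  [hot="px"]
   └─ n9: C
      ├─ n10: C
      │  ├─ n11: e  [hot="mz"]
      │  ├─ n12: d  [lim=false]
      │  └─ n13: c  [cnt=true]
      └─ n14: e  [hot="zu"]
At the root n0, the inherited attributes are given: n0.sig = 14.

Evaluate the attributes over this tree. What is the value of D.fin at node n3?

17

1. n0.sig = 14  [given at root]
2. n1.lab = -9  [S.sig - 23]
3. n2.fin = "xx"  ["xx"]
4. n2.val = "ur"  ["ur"]
5. n2.sig = -3  [C₀.lab + 6]
6. n3.fin = 17  [A₀.sig + 20]
7. n3.cnt = true  [A₀.sig > -4]
8. n4.hot = "xr"  [terminal]
9. n3.sig = 16  [16]
10. n5.fin = "urxx"  [A₀.val ++ A₀.fin]
11. n5.val = "urr"  [A₀.val ++ "r"]
12. n5.sig = 14  [A₀.sig * -2 + 8]
13. n6.hot = "ny"  [terminal]
14. n7.lim = true  [terminal]
15. n8.hot = "px"  [terminal]
16. n5.key = -9  [len(A.fin) - 13]
17. n2.key = 29  [D.sig + 13]
18. n9.lab = -1  [A.key - 30]
19. n10.lab = 1  [C₀.lab + 2]
20. n11.hot = "mz"  [terminal]
21. n12.lim = false  [terminal]
22. n13.cnt = true  [terminal]
23. n10.cnt = -9  [C.lab - 10]
24. n10.fin = 12  [len(e.hot) + 10]
25. n14.hot = "zu"  [terminal]
26. n9.cnt = 12  [C₁.fin]
27. n9.fin = -6  [C₁.cnt * 3 + 21]
28. n1.cnt = 27  [A.key + C₀.lab + 7]
29. n1.fin = -9  [C₀.lab]
30. n0.live = 30  [C.cnt + 3]
31. n0.lim = false  [C.cnt == C.fin]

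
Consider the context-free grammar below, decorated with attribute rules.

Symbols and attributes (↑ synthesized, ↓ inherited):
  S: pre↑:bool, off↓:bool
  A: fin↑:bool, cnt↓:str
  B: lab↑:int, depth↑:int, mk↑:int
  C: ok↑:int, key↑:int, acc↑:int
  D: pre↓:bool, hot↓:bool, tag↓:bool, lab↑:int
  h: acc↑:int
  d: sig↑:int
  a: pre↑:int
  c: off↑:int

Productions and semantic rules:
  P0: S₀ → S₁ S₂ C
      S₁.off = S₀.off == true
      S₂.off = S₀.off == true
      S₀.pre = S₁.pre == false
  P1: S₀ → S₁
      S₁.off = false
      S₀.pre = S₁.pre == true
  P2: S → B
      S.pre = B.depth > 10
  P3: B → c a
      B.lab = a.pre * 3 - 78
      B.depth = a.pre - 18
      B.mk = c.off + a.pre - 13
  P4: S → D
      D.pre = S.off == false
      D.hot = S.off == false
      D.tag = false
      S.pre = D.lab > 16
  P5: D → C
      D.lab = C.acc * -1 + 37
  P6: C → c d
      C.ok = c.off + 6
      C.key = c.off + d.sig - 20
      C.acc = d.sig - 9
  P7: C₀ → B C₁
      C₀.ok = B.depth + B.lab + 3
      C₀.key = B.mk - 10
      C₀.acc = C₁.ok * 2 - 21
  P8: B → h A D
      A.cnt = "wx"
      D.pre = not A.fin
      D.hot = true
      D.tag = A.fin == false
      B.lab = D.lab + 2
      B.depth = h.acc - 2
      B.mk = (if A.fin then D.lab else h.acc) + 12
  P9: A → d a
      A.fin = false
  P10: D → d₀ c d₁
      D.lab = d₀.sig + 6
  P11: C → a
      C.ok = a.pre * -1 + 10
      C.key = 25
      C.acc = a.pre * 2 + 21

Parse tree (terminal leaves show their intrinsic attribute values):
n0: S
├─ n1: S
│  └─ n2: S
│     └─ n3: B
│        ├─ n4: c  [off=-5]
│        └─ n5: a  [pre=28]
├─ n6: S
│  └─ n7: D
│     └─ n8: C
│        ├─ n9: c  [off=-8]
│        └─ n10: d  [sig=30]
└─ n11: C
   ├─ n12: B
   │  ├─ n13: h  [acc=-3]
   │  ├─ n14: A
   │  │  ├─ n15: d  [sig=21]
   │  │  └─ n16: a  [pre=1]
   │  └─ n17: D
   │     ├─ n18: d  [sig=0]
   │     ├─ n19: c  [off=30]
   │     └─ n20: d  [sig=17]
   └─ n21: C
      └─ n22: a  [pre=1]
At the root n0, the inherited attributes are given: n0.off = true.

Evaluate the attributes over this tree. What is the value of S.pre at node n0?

1. n0.off = true  [given at root]
2. n1.off = true  [S₀.off == true]
3. n2.off = false  [false]
4. n4.off = -5  [terminal]
5. n5.pre = 28  [terminal]
6. n3.lab = 6  [a.pre * 3 - 78]
7. n3.depth = 10  [a.pre - 18]
8. n3.mk = 10  [c.off + a.pre - 13]
9. n2.pre = false  [B.depth > 10]
10. n1.pre = false  [S₁.pre == true]
11. n6.off = true  [S₀.off == true]
12. n7.pre = false  [S.off == false]
13. n7.hot = false  [S.off == false]
14. n7.tag = false  [false]
15. n9.off = -8  [terminal]
16. n10.sig = 30  [terminal]
17. n8.ok = -2  [c.off + 6]
18. n8.key = 2  [c.off + d.sig - 20]
19. n8.acc = 21  [d.sig - 9]
20. n7.lab = 16  [C.acc * -1 + 37]
21. n6.pre = false  [D.lab > 16]
22. n13.acc = -3  [terminal]
23. n14.cnt = "wx"  ["wx"]
24. n15.sig = 21  [terminal]
25. n16.pre = 1  [terminal]
26. n14.fin = false  [false]
27. n17.pre = true  [not A.fin]
28. n17.hot = true  [true]
29. n17.tag = true  [A.fin == false]
30. n18.sig = 0  [terminal]
31. n19.off = 30  [terminal]
32. n20.sig = 17  [terminal]
33. n17.lab = 6  [d₀.sig + 6]
34. n12.lab = 8  [D.lab + 2]
35. n12.depth = -5  [h.acc - 2]
36. n12.mk = 9  [(if A.fin then D.lab else h.acc) + 12]
37. n22.pre = 1  [terminal]
38. n21.ok = 9  [a.pre * -1 + 10]
39. n21.key = 25  [25]
40. n21.acc = 23  [a.pre * 2 + 21]
41. n11.ok = 6  [B.depth + B.lab + 3]
42. n11.key = -1  [B.mk - 10]
43. n11.acc = -3  [C₁.ok * 2 - 21]
44. n0.pre = true  [S₁.pre == false]

true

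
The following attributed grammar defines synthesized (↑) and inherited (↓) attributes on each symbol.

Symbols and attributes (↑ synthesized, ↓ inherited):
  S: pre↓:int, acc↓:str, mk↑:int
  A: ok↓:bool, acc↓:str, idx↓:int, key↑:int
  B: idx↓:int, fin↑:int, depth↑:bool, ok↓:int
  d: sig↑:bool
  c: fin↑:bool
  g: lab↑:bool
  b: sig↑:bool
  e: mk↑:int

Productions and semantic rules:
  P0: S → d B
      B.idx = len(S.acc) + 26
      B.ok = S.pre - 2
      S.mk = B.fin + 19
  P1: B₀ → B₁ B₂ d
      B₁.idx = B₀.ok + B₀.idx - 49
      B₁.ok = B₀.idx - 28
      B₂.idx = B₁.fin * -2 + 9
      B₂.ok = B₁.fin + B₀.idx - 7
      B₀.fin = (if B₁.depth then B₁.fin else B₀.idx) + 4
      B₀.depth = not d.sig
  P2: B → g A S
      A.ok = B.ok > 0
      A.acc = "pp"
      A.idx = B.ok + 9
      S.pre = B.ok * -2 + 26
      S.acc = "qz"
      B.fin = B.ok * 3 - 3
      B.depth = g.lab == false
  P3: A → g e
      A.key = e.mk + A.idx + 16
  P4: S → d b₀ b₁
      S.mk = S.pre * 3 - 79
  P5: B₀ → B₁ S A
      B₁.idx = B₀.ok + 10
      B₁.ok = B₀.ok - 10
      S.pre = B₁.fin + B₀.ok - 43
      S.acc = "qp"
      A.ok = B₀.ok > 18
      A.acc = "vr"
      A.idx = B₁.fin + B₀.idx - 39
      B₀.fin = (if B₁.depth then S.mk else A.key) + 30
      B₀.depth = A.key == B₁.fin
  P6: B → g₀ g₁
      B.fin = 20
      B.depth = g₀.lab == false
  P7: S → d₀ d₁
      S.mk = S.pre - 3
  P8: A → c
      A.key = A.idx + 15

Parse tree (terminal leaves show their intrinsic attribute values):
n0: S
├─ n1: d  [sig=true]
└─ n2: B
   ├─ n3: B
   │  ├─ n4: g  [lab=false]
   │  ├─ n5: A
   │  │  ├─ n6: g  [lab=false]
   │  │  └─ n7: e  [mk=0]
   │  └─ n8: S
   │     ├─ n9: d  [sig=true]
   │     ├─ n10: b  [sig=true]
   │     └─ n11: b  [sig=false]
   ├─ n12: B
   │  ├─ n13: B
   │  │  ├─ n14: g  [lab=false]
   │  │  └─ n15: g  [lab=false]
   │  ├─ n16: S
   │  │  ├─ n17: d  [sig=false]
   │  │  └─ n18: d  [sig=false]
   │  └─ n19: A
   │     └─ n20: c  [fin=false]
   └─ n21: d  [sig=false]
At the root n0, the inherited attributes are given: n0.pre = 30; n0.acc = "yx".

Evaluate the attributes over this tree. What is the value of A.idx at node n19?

-4

1. n0.pre = 30  [given at root]
2. n0.acc = "yx"  [given at root]
3. n1.sig = true  [terminal]
4. n2.idx = 28  [len(S.acc) + 26]
5. n2.ok = 28  [S.pre - 2]
6. n3.idx = 7  [B₀.ok + B₀.idx - 49]
7. n3.ok = 0  [B₀.idx - 28]
8. n4.lab = false  [terminal]
9. n5.ok = false  [B.ok > 0]
10. n5.acc = "pp"  ["pp"]
11. n5.idx = 9  [B.ok + 9]
12. n6.lab = false  [terminal]
13. n7.mk = 0  [terminal]
14. n5.key = 25  [e.mk + A.idx + 16]
15. n8.pre = 26  [B.ok * -2 + 26]
16. n8.acc = "qz"  ["qz"]
17. n9.sig = true  [terminal]
18. n10.sig = true  [terminal]
19. n11.sig = false  [terminal]
20. n8.mk = -1  [S.pre * 3 - 79]
21. n3.fin = -3  [B.ok * 3 - 3]
22. n3.depth = true  [g.lab == false]
23. n12.idx = 15  [B₁.fin * -2 + 9]
24. n12.ok = 18  [B₁.fin + B₀.idx - 7]
25. n13.idx = 28  [B₀.ok + 10]
26. n13.ok = 8  [B₀.ok - 10]
27. n14.lab = false  [terminal]
28. n15.lab = false  [terminal]
29. n13.fin = 20  [20]
30. n13.depth = true  [g₀.lab == false]
31. n16.pre = -5  [B₁.fin + B₀.ok - 43]
32. n16.acc = "qp"  ["qp"]
33. n17.sig = false  [terminal]
34. n18.sig = false  [terminal]
35. n16.mk = -8  [S.pre - 3]
36. n19.ok = false  [B₀.ok > 18]
37. n19.acc = "vr"  ["vr"]
38. n19.idx = -4  [B₁.fin + B₀.idx - 39]
39. n20.fin = false  [terminal]
40. n19.key = 11  [A.idx + 15]
41. n12.fin = 22  [(if B₁.depth then S.mk else A.key) + 30]
42. n12.depth = false  [A.key == B₁.fin]
43. n21.sig = false  [terminal]
44. n2.fin = 1  [(if B₁.depth then B₁.fin else B₀.idx) + 4]
45. n2.depth = true  [not d.sig]
46. n0.mk = 20  [B.fin + 19]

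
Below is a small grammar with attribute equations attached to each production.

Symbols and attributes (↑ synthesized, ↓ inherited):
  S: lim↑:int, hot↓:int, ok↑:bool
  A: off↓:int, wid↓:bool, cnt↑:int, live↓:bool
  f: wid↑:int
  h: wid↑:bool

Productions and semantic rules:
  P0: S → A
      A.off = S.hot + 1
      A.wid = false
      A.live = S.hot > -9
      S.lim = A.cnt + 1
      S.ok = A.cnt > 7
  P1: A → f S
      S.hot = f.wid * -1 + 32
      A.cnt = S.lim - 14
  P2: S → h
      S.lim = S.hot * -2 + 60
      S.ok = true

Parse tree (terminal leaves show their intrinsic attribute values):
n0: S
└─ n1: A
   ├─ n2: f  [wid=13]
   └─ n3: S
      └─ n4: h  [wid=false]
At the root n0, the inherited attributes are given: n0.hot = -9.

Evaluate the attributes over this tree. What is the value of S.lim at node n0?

9

1. n0.hot = -9  [given at root]
2. n1.off = -8  [S.hot + 1]
3. n1.wid = false  [false]
4. n1.live = false  [S.hot > -9]
5. n2.wid = 13  [terminal]
6. n3.hot = 19  [f.wid * -1 + 32]
7. n4.wid = false  [terminal]
8. n3.lim = 22  [S.hot * -2 + 60]
9. n3.ok = true  [true]
10. n1.cnt = 8  [S.lim - 14]
11. n0.lim = 9  [A.cnt + 1]
12. n0.ok = true  [A.cnt > 7]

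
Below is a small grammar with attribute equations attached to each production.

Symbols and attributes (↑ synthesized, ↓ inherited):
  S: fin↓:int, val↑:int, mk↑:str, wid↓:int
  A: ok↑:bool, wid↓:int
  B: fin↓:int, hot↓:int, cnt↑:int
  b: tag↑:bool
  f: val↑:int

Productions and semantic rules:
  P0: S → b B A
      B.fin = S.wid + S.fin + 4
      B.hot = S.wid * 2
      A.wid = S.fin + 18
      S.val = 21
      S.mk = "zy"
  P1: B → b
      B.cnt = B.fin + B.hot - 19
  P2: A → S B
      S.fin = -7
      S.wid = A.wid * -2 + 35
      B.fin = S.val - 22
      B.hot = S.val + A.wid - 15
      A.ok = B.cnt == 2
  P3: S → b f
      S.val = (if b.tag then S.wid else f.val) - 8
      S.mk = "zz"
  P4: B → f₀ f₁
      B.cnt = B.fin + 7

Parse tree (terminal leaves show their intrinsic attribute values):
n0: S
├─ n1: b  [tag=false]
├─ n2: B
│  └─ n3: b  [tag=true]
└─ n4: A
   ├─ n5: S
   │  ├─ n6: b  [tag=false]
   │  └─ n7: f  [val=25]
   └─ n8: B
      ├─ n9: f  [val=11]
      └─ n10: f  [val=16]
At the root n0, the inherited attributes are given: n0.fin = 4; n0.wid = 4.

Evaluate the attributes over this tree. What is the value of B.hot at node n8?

1. n0.fin = 4  [given at root]
2. n0.wid = 4  [given at root]
3. n1.tag = false  [terminal]
4. n2.fin = 12  [S.wid + S.fin + 4]
5. n2.hot = 8  [S.wid * 2]
6. n3.tag = true  [terminal]
7. n2.cnt = 1  [B.fin + B.hot - 19]
8. n4.wid = 22  [S.fin + 18]
9. n5.fin = -7  [-7]
10. n5.wid = -9  [A.wid * -2 + 35]
11. n6.tag = false  [terminal]
12. n7.val = 25  [terminal]
13. n5.val = 17  [(if b.tag then S.wid else f.val) - 8]
14. n5.mk = "zz"  ["zz"]
15. n8.fin = -5  [S.val - 22]
16. n8.hot = 24  [S.val + A.wid - 15]
17. n9.val = 11  [terminal]
18. n10.val = 16  [terminal]
19. n8.cnt = 2  [B.fin + 7]
20. n4.ok = true  [B.cnt == 2]
21. n0.val = 21  [21]
22. n0.mk = "zy"  ["zy"]

24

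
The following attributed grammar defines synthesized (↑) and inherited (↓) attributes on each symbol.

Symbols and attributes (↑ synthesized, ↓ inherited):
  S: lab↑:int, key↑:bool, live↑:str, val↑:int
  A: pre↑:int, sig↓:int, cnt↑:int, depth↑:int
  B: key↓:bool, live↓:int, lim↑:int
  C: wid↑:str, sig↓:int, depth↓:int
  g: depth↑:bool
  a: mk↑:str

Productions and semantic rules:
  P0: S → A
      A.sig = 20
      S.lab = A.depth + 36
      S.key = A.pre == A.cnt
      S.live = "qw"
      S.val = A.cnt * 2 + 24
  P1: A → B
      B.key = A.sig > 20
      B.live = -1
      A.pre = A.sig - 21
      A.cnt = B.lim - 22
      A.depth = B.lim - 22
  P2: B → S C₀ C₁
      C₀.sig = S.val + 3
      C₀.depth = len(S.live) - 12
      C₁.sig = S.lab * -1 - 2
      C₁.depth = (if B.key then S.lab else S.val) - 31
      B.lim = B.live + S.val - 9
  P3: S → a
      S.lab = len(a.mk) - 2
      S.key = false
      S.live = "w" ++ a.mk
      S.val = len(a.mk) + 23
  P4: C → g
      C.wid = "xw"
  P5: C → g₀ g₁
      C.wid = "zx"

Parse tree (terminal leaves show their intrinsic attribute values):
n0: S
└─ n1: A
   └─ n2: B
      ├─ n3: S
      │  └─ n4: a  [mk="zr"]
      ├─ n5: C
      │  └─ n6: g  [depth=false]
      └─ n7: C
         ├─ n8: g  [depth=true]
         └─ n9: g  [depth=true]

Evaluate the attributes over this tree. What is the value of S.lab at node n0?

29

1. n1.sig = 20  [20]
2. n2.key = false  [A.sig > 20]
3. n2.live = -1  [-1]
4. n4.mk = "zr"  [terminal]
5. n3.lab = 0  [len(a.mk) - 2]
6. n3.key = false  [false]
7. n3.live = "wzr"  ["w" ++ a.mk]
8. n3.val = 25  [len(a.mk) + 23]
9. n5.sig = 28  [S.val + 3]
10. n5.depth = -9  [len(S.live) - 12]
11. n6.depth = false  [terminal]
12. n5.wid = "xw"  ["xw"]
13. n7.sig = -2  [S.lab * -1 - 2]
14. n7.depth = -6  [(if B.key then S.lab else S.val) - 31]
15. n8.depth = true  [terminal]
16. n9.depth = true  [terminal]
17. n7.wid = "zx"  ["zx"]
18. n2.lim = 15  [B.live + S.val - 9]
19. n1.pre = -1  [A.sig - 21]
20. n1.cnt = -7  [B.lim - 22]
21. n1.depth = -7  [B.lim - 22]
22. n0.lab = 29  [A.depth + 36]
23. n0.key = false  [A.pre == A.cnt]
24. n0.live = "qw"  ["qw"]
25. n0.val = 10  [A.cnt * 2 + 24]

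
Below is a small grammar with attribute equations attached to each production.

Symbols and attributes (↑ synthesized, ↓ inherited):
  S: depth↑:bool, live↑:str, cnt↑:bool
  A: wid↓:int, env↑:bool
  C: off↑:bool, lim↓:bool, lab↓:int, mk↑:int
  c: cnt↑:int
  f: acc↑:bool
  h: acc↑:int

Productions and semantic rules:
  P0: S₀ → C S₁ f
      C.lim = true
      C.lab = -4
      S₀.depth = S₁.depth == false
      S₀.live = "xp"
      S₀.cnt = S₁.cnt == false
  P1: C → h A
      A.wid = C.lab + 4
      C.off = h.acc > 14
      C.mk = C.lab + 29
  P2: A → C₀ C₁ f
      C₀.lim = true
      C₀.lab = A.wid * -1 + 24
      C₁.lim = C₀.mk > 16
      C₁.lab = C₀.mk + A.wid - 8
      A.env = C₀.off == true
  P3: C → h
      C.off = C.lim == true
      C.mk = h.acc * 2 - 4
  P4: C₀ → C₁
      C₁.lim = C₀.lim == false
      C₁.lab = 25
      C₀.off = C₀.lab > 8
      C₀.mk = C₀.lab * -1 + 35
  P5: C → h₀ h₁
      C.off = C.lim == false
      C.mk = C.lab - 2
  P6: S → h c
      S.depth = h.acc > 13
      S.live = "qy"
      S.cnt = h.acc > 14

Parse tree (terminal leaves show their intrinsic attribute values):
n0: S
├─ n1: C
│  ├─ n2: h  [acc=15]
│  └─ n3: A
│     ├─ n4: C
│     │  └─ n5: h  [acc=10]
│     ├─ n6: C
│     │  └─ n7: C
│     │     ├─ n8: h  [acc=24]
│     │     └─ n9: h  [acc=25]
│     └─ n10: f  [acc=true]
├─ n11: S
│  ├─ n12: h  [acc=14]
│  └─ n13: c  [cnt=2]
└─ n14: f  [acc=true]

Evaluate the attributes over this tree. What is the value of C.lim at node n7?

true

1. n1.lim = true  [true]
2. n1.lab = -4  [-4]
3. n2.acc = 15  [terminal]
4. n3.wid = 0  [C.lab + 4]
5. n4.lim = true  [true]
6. n4.lab = 24  [A.wid * -1 + 24]
7. n5.acc = 10  [terminal]
8. n4.off = true  [C.lim == true]
9. n4.mk = 16  [h.acc * 2 - 4]
10. n6.lim = false  [C₀.mk > 16]
11. n6.lab = 8  [C₀.mk + A.wid - 8]
12. n7.lim = true  [C₀.lim == false]
13. n7.lab = 25  [25]
14. n8.acc = 24  [terminal]
15. n9.acc = 25  [terminal]
16. n7.off = false  [C.lim == false]
17. n7.mk = 23  [C.lab - 2]
18. n6.off = false  [C₀.lab > 8]
19. n6.mk = 27  [C₀.lab * -1 + 35]
20. n10.acc = true  [terminal]
21. n3.env = true  [C₀.off == true]
22. n1.off = true  [h.acc > 14]
23. n1.mk = 25  [C.lab + 29]
24. n12.acc = 14  [terminal]
25. n13.cnt = 2  [terminal]
26. n11.depth = true  [h.acc > 13]
27. n11.live = "qy"  ["qy"]
28. n11.cnt = false  [h.acc > 14]
29. n14.acc = true  [terminal]
30. n0.depth = false  [S₁.depth == false]
31. n0.live = "xp"  ["xp"]
32. n0.cnt = true  [S₁.cnt == false]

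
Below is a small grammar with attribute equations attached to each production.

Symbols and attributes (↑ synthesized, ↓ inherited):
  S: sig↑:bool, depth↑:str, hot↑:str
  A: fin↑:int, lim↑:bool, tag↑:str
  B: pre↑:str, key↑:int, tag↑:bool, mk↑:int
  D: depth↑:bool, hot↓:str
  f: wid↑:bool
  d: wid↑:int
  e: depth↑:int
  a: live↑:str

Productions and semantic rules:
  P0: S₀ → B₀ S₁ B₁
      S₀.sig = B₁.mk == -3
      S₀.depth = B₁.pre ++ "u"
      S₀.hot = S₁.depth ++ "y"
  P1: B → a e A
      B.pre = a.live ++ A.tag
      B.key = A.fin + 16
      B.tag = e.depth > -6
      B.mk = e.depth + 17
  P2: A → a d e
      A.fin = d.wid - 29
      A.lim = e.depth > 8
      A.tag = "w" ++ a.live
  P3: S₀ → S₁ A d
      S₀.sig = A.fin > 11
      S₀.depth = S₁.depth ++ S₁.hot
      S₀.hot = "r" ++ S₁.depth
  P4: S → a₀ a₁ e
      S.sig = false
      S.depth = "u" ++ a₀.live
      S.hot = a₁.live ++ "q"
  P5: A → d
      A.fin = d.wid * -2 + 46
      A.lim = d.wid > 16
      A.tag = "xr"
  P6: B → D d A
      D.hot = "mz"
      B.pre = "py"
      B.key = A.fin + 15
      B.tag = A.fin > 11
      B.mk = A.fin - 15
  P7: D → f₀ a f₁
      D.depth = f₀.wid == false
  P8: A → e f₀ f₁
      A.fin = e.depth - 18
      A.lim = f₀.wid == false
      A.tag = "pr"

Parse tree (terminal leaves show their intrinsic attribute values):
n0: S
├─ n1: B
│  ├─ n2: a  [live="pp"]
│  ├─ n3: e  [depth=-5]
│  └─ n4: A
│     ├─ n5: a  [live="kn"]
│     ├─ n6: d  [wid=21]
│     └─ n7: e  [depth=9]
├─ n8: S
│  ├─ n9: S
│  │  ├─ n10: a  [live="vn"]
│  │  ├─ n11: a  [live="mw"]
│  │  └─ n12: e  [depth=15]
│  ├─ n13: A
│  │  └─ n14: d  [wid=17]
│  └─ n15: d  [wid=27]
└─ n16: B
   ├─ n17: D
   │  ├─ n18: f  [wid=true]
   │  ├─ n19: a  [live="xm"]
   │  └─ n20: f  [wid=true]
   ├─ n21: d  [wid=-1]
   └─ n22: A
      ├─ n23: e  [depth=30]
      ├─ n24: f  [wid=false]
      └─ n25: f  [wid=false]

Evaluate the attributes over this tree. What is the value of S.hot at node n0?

1. n2.live = "pp"  [terminal]
2. n3.depth = -5  [terminal]
3. n5.live = "kn"  [terminal]
4. n6.wid = 21  [terminal]
5. n7.depth = 9  [terminal]
6. n4.fin = -8  [d.wid - 29]
7. n4.lim = true  [e.depth > 8]
8. n4.tag = "wkn"  ["w" ++ a.live]
9. n1.pre = "ppwkn"  [a.live ++ A.tag]
10. n1.key = 8  [A.fin + 16]
11. n1.tag = true  [e.depth > -6]
12. n1.mk = 12  [e.depth + 17]
13. n10.live = "vn"  [terminal]
14. n11.live = "mw"  [terminal]
15. n12.depth = 15  [terminal]
16. n9.sig = false  [false]
17. n9.depth = "uvn"  ["u" ++ a₀.live]
18. n9.hot = "mwq"  [a₁.live ++ "q"]
19. n14.wid = 17  [terminal]
20. n13.fin = 12  [d.wid * -2 + 46]
21. n13.lim = true  [d.wid > 16]
22. n13.tag = "xr"  ["xr"]
23. n15.wid = 27  [terminal]
24. n8.sig = true  [A.fin > 11]
25. n8.depth = "uvnmwq"  [S₁.depth ++ S₁.hot]
26. n8.hot = "ruvn"  ["r" ++ S₁.depth]
27. n17.hot = "mz"  ["mz"]
28. n18.wid = true  [terminal]
29. n19.live = "xm"  [terminal]
30. n20.wid = true  [terminal]
31. n17.depth = false  [f₀.wid == false]
32. n21.wid = -1  [terminal]
33. n23.depth = 30  [terminal]
34. n24.wid = false  [terminal]
35. n25.wid = false  [terminal]
36. n22.fin = 12  [e.depth - 18]
37. n22.lim = true  [f₀.wid == false]
38. n22.tag = "pr"  ["pr"]
39. n16.pre = "py"  ["py"]
40. n16.key = 27  [A.fin + 15]
41. n16.tag = true  [A.fin > 11]
42. n16.mk = -3  [A.fin - 15]
43. n0.sig = true  [B₁.mk == -3]
44. n0.depth = "pyu"  [B₁.pre ++ "u"]
45. n0.hot = "uvnmwqy"  [S₁.depth ++ "y"]

"uvnmwqy"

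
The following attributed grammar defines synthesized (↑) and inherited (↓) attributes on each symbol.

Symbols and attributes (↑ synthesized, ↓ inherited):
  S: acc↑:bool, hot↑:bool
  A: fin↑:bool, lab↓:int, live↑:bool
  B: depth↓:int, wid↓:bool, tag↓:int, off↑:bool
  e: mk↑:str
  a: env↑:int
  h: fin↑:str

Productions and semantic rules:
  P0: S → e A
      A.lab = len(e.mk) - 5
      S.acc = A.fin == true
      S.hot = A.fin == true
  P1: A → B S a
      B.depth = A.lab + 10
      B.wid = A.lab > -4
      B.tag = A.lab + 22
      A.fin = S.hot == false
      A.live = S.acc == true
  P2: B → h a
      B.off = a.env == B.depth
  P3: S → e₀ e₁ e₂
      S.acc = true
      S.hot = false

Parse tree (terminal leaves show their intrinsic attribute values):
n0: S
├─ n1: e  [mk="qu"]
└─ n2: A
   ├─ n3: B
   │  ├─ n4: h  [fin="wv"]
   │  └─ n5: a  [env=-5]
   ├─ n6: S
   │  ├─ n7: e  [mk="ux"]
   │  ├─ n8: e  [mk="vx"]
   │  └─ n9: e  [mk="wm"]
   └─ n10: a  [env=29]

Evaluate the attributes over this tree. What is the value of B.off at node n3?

1. n1.mk = "qu"  [terminal]
2. n2.lab = -3  [len(e.mk) - 5]
3. n3.depth = 7  [A.lab + 10]
4. n3.wid = true  [A.lab > -4]
5. n3.tag = 19  [A.lab + 22]
6. n4.fin = "wv"  [terminal]
7. n5.env = -5  [terminal]
8. n3.off = false  [a.env == B.depth]
9. n7.mk = "ux"  [terminal]
10. n8.mk = "vx"  [terminal]
11. n9.mk = "wm"  [terminal]
12. n6.acc = true  [true]
13. n6.hot = false  [false]
14. n10.env = 29  [terminal]
15. n2.fin = true  [S.hot == false]
16. n2.live = true  [S.acc == true]
17. n0.acc = true  [A.fin == true]
18. n0.hot = true  [A.fin == true]

false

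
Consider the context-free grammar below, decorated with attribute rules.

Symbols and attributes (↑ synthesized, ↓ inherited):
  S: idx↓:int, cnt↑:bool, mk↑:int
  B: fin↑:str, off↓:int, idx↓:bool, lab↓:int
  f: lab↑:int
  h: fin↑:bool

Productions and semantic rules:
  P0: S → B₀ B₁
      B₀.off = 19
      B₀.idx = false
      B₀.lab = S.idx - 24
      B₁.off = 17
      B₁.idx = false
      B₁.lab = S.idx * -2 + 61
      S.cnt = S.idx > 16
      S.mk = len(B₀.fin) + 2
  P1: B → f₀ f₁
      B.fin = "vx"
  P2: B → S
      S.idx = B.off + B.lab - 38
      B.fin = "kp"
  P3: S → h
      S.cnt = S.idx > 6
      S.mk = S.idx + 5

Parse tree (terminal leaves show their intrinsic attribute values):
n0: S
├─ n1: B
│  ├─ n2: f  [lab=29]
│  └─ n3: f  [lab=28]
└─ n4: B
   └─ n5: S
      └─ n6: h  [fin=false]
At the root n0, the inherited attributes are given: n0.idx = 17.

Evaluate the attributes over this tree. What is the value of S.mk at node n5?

1. n0.idx = 17  [given at root]
2. n1.off = 19  [19]
3. n1.idx = false  [false]
4. n1.lab = -7  [S.idx - 24]
5. n2.lab = 29  [terminal]
6. n3.lab = 28  [terminal]
7. n1.fin = "vx"  ["vx"]
8. n4.off = 17  [17]
9. n4.idx = false  [false]
10. n4.lab = 27  [S.idx * -2 + 61]
11. n5.idx = 6  [B.off + B.lab - 38]
12. n6.fin = false  [terminal]
13. n5.cnt = false  [S.idx > 6]
14. n5.mk = 11  [S.idx + 5]
15. n4.fin = "kp"  ["kp"]
16. n0.cnt = true  [S.idx > 16]
17. n0.mk = 4  [len(B₀.fin) + 2]

11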